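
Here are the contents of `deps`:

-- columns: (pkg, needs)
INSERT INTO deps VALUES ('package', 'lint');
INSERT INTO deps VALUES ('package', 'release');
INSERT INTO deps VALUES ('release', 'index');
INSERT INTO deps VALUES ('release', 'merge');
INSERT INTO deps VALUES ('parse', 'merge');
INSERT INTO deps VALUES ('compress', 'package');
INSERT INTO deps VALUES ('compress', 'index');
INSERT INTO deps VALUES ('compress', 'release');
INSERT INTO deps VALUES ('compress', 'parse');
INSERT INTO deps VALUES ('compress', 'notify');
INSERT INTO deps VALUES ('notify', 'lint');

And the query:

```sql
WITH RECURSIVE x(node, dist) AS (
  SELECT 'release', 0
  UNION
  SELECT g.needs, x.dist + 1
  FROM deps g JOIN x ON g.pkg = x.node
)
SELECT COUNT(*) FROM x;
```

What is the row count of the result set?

3

Base: (release, dist=0).
Iteration 1: edges from {release} -> (index, dist=1), (merge, dist=1).
Iteration 2: no outgoing edges from {index,merge}; recursion stops.
Total rows emitted: 3.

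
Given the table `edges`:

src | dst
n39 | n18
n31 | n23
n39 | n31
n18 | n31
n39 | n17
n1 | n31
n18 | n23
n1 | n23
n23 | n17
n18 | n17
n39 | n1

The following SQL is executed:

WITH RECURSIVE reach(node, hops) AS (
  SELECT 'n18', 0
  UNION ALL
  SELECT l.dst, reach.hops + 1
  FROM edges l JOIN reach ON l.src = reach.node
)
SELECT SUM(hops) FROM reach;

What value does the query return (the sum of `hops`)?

10

Base: (n18, hops=0).
Iteration 1: edges from {n18} -> (n17, hops=1), (n23, hops=1), (n31, hops=1).
Iteration 2: edges from {n17,n23,n31} -> (n17, hops=2), (n23, hops=2).
Iteration 3: edges from {n17,n23} -> (n17, hops=3).
Iteration 4: no outgoing edges from {n17}; recursion stops.
SUM(hops) = 0 + 1 + 1 + 1 + 2 + 2 + 3 = 10.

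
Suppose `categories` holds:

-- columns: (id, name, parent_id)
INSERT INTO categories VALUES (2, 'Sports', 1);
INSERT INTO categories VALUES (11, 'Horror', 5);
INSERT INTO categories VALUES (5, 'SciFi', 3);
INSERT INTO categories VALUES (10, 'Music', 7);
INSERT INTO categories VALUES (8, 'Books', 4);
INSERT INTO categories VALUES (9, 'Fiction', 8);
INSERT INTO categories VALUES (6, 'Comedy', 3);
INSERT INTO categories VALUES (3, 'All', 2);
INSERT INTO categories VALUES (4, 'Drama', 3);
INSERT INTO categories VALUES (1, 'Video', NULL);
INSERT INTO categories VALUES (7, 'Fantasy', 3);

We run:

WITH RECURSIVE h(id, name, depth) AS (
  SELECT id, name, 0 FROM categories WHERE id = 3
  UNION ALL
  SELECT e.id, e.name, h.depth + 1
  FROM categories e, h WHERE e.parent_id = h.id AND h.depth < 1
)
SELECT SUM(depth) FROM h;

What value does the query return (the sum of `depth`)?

Base: id=3 (All) at depth 0.
Iteration 1: rows with parent_id in {3} -> Drama (id 4, depth 1), SciFi (id 5, depth 1), Comedy (id 6, depth 1), Fantasy (id 7, depth 1).
Iteration 2: depth < 1 fails for all current rows; recursion stops.
SUM(depth) = 0 + 1 + 1 + 1 + 1 = 4.

4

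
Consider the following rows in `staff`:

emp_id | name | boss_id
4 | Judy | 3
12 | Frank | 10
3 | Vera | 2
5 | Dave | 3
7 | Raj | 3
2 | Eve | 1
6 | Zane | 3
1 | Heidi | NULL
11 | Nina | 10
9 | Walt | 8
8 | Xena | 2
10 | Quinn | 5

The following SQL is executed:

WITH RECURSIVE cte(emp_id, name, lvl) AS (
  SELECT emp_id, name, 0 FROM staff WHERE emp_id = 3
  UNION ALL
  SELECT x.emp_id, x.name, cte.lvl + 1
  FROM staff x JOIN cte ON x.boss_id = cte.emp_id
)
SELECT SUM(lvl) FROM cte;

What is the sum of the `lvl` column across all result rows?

Base: emp_id=3 (Vera) at lvl 0.
Iteration 1: rows with boss_id in {3} -> Judy (id 4, lvl 1), Dave (id 5, lvl 1), Zane (id 6, lvl 1), Raj (id 7, lvl 1).
Iteration 2: rows with boss_id in {4,5,6,7} -> Quinn (id 10, lvl 2).
Iteration 3: rows with boss_id in {10} -> Nina (id 11, lvl 3), Frank (id 12, lvl 3).
Iteration 4: no rows with boss_id in {11,12}; recursion stops.
SUM(lvl) = 0 + 1 + 1 + 1 + 1 + 2 + 3 + 3 = 12.

12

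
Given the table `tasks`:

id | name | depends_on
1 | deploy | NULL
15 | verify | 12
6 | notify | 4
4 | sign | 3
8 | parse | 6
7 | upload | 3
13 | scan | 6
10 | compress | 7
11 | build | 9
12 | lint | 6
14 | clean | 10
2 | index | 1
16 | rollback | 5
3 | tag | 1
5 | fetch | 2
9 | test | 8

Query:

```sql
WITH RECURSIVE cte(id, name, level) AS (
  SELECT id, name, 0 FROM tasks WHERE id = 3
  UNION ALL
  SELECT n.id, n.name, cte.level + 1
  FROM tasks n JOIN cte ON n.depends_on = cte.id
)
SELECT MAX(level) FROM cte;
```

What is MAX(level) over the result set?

Base: id=3 (tag) at level 0.
Iteration 1: rows with depends_on in {3} -> sign (id 4, level 1), upload (id 7, level 1).
Iteration 2: rows with depends_on in {4,7} -> notify (id 6, level 2), compress (id 10, level 2).
Iteration 3: rows with depends_on in {6,10} -> parse (id 8, level 3), lint (id 12, level 3), scan (id 13, level 3), clean (id 14, level 3).
Iteration 4: rows with depends_on in {8,12,13,14} -> test (id 9, level 4), verify (id 15, level 4).
Iteration 5: rows with depends_on in {9,15} -> build (id 11, level 5).
Iteration 6: no rows with depends_on in {11}; recursion stops.
level values: 0, 1, 1, 2, 2, 3, 3, 3, 3, 4, 4, 5; the maximum is 5.

5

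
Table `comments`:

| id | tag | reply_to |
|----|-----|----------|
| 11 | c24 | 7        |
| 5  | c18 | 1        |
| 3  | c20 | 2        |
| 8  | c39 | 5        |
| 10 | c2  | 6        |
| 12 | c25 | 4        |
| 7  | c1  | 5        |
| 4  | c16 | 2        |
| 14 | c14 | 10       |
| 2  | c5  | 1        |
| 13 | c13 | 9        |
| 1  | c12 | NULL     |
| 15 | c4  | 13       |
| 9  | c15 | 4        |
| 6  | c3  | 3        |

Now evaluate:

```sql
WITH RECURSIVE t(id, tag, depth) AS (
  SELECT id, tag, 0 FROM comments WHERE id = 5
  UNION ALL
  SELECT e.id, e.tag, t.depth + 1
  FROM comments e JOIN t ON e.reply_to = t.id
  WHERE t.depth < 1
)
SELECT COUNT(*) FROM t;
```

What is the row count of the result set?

3

Base: id=5 (c18) at depth 0.
Iteration 1: rows with reply_to in {5} -> c1 (id 7, depth 1), c39 (id 8, depth 1).
Iteration 2: depth < 1 fails for all current rows; recursion stops.
Total rows emitted: 3.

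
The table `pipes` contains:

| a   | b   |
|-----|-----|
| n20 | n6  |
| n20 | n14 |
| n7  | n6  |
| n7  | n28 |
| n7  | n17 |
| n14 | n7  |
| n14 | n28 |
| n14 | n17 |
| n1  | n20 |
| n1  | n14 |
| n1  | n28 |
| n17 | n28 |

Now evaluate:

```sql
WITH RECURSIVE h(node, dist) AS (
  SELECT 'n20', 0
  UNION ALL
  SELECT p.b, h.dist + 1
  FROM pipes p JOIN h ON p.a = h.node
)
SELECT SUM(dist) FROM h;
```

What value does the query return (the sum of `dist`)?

Base: (n20, dist=0).
Iteration 1: edges from {n20} -> (n14, dist=1), (n6, dist=1).
Iteration 2: edges from {n14,n6} -> (n17, dist=2), (n28, dist=2), (n7, dist=2).
Iteration 3: edges from {n17,n28,n7} -> (n17, dist=3), (n28, dist=3) x2, (n6, dist=3). [UNION ALL keeps all 4 new rows, including repeats]
Iteration 4: edges from {n17,n28,n6} -> (n28, dist=4).
Iteration 5: no outgoing edges from {n28}; recursion stops.
SUM(dist) = 0 + 1 + 1 + 2 + 2 + 2 + 3 + 3 + 3 + 3 + 4 = 24.

24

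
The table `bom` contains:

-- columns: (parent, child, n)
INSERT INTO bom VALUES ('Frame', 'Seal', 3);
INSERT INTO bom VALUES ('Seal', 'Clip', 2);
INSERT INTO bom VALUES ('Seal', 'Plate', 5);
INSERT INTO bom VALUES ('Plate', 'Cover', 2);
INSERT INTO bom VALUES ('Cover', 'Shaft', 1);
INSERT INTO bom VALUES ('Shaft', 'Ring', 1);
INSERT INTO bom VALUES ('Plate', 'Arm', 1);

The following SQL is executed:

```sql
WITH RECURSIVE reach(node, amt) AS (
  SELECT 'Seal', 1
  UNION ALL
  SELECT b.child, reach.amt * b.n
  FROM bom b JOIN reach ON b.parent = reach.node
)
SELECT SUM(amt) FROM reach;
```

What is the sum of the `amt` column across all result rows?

43

Base: (Seal, amt=1).
Iteration 1: components of {Seal} -> Clip = 1*2 = 2, Plate = 1*5 = 5.
Iteration 2: components of {Clip,Plate} -> Arm = 5*1 = 5, Cover = 5*2 = 10.
Iteration 3: components of {Arm,Cover} -> Shaft = 10*1 = 10.
Iteration 4: components of {Shaft} -> Ring = 10*1 = 10.
Iteration 5: no further components; recursion stops.
SUM(amt) = 1 + 2 + 5 + 10 + 5 + 10 + 10 = 43.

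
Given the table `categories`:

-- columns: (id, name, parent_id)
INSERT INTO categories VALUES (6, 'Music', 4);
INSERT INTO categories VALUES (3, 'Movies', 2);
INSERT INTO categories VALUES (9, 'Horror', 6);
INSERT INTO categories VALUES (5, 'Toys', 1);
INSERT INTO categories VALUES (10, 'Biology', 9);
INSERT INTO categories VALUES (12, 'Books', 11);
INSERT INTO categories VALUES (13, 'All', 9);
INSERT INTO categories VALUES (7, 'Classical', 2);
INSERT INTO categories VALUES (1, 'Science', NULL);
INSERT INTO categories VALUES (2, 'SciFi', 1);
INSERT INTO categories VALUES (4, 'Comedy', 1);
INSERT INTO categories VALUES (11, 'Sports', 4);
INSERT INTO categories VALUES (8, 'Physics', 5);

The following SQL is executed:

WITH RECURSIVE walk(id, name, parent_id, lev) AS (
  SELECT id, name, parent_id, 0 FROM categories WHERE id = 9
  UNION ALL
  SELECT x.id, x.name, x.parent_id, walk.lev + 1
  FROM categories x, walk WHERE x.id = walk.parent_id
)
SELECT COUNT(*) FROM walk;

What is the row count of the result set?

4

Base: id=9 (Horror), parent_id=6, lev 0.
Iteration 1: join on id=6 -> Music (id 6, parent_id=4, lev 1).
Iteration 2: join on id=4 -> Comedy (id 4, parent_id=1, lev 2).
Iteration 3: join on id=1 -> Science (id 1, parent_id=NULL, lev 3).
Iteration 4: parent_id is NULL; no match; recursion stops.
Total rows emitted: 4.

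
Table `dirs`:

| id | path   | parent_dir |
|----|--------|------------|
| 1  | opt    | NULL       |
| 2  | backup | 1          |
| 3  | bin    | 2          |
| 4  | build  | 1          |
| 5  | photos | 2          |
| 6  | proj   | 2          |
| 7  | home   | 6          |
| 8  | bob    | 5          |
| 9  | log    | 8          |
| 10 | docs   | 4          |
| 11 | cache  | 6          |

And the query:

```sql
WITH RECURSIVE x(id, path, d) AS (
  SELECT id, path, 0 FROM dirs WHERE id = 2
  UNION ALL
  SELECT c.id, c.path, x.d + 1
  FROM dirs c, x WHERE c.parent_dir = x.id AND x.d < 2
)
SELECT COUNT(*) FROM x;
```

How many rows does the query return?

7

Base: id=2 (backup) at d 0.
Iteration 1: rows with parent_dir in {2} -> bin (id 3, d 1), photos (id 5, d 1), proj (id 6, d 1).
Iteration 2: rows with parent_dir in {3,5,6} -> home (id 7, d 2), bob (id 8, d 2), cache (id 11, d 2).
Iteration 3: d < 2 fails for all current rows; recursion stops.
Total rows emitted: 7.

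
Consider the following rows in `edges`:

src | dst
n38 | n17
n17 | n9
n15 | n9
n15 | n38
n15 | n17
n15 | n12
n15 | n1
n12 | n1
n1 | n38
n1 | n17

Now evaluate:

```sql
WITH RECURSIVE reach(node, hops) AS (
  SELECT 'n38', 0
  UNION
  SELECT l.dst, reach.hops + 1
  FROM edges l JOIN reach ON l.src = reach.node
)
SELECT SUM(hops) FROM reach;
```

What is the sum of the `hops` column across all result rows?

Base: (n38, hops=0).
Iteration 1: edges from {n38} -> (n17, hops=1).
Iteration 2: edges from {n17} -> (n9, hops=2).
Iteration 3: no outgoing edges from {n9}; recursion stops.
SUM(hops) = 0 + 1 + 2 = 3.

3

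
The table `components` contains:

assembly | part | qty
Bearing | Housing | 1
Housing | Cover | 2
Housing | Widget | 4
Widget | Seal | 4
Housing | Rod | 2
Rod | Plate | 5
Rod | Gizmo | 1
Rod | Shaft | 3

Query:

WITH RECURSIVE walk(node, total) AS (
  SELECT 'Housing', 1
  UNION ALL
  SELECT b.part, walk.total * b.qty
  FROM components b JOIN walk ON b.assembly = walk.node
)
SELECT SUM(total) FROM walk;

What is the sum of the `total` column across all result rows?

Base: (Housing, total=1).
Iteration 1: components of {Housing} -> Cover = 1*2 = 2, Rod = 1*2 = 2, Widget = 1*4 = 4.
Iteration 2: components of {Cover,Rod,Widget} -> Gizmo = 2*1 = 2, Plate = 2*5 = 10, Seal = 4*4 = 16, Shaft = 2*3 = 6.
Iteration 3: no further components; recursion stops.
SUM(total) = 1 + 2 + 4 + 2 + 16 + 10 + 2 + 6 = 43.

43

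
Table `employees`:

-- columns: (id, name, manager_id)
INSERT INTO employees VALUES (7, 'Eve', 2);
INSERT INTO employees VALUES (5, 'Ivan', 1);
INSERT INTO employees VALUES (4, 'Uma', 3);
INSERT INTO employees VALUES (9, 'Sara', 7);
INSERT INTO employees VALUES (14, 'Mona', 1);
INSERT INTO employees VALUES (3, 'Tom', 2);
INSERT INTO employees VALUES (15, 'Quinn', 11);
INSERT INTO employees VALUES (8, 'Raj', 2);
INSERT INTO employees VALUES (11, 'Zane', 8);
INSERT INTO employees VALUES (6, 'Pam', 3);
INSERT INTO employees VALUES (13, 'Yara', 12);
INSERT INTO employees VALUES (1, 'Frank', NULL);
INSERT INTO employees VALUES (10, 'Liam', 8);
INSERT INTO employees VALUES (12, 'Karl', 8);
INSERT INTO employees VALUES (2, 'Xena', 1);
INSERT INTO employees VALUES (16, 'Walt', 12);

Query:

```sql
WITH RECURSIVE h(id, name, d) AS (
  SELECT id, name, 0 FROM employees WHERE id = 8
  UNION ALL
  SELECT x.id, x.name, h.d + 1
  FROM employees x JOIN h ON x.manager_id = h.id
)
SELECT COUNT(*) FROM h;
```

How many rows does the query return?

7

Base: id=8 (Raj) at d 0.
Iteration 1: rows with manager_id in {8} -> Liam (id 10, d 1), Zane (id 11, d 1), Karl (id 12, d 1).
Iteration 2: rows with manager_id in {10,11,12} -> Yara (id 13, d 2), Quinn (id 15, d 2), Walt (id 16, d 2).
Iteration 3: no rows with manager_id in {13,15,16}; recursion stops.
Total rows emitted: 7.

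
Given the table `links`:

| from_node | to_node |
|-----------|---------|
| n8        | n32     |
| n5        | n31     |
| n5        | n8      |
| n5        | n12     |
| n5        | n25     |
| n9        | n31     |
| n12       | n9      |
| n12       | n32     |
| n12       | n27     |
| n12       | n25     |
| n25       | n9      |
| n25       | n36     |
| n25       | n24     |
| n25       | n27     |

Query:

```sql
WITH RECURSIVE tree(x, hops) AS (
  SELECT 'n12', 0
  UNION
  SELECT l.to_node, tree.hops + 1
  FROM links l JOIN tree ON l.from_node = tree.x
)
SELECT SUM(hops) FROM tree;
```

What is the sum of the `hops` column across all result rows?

Base: (n12, hops=0).
Iteration 1: edges from {n12} -> (n25, hops=1), (n27, hops=1), (n32, hops=1), (n9, hops=1).
Iteration 2: edges from {n25,n27,n32,n9} -> (n24, hops=2), (n27, hops=2), (n31, hops=2), (n36, hops=2), (n9, hops=2).
Iteration 3: edges from {n24,n27,n31,n36,n9} -> (n31, hops=3).
Iteration 4: no outgoing edges from {n31}; recursion stops.
SUM(hops) = 0 + 1 + 1 + 1 + 1 + 2 + 2 + 2 + 2 + 2 + 3 = 17.

17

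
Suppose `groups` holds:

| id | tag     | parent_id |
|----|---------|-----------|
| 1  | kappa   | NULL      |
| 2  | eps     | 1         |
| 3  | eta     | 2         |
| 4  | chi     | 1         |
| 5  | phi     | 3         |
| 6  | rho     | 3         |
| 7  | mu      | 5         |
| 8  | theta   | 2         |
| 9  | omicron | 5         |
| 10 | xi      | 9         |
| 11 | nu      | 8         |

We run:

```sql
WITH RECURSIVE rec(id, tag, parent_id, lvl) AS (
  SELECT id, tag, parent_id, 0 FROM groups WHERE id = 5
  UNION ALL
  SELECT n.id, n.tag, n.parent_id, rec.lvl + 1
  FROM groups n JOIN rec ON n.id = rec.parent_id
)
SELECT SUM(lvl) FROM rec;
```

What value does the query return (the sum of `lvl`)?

Base: id=5 (phi), parent_id=3, lvl 0.
Iteration 1: join on id=3 -> eta (id 3, parent_id=2, lvl 1).
Iteration 2: join on id=2 -> eps (id 2, parent_id=1, lvl 2).
Iteration 3: join on id=1 -> kappa (id 1, parent_id=NULL, lvl 3).
Iteration 4: parent_id is NULL; no match; recursion stops.
SUM(lvl) = 0 + 1 + 2 + 3 = 6.

6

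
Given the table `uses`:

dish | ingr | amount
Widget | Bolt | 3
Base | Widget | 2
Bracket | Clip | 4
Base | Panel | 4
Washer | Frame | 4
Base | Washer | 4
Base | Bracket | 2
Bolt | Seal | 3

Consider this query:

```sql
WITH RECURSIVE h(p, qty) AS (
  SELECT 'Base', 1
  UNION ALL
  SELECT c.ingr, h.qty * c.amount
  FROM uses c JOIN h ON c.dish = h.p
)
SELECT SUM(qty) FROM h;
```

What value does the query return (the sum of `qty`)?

Base: (Base, qty=1).
Iteration 1: components of {Base} -> Bracket = 1*2 = 2, Panel = 1*4 = 4, Washer = 1*4 = 4, Widget = 1*2 = 2.
Iteration 2: components of {Bracket,Panel,Washer,Widget} -> Bolt = 2*3 = 6, Clip = 2*4 = 8, Frame = 4*4 = 16.
Iteration 3: components of {Bolt,Clip,Frame} -> Seal = 6*3 = 18.
Iteration 4: no further components; recursion stops.
SUM(qty) = 1 + 2 + 4 + 2 + 4 + 8 + 16 + 6 + 18 = 61.

61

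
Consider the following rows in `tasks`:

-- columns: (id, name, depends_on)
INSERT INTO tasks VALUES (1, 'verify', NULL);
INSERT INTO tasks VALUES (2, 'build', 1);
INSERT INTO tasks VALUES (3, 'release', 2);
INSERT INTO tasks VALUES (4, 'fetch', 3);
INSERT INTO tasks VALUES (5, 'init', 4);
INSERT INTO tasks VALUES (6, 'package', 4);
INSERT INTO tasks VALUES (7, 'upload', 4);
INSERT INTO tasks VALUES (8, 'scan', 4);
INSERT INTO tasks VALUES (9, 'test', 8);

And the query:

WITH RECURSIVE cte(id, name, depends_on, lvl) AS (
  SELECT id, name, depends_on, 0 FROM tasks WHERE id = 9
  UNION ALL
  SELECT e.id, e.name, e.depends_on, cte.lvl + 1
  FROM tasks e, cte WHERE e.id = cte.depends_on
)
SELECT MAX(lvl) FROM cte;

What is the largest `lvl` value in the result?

5

Base: id=9 (test), depends_on=8, lvl 0.
Iteration 1: join on id=8 -> scan (id 8, depends_on=4, lvl 1).
Iteration 2: join on id=4 -> fetch (id 4, depends_on=3, lvl 2).
Iteration 3: join on id=3 -> release (id 3, depends_on=2, lvl 3).
Iteration 4: join on id=2 -> build (id 2, depends_on=1, lvl 4).
Iteration 5: join on id=1 -> verify (id 1, depends_on=NULL, lvl 5).
Iteration 6: depends_on is NULL; no match; recursion stops.
lvl values: 0, 1, 2, 3, 4, 5; the maximum is 5.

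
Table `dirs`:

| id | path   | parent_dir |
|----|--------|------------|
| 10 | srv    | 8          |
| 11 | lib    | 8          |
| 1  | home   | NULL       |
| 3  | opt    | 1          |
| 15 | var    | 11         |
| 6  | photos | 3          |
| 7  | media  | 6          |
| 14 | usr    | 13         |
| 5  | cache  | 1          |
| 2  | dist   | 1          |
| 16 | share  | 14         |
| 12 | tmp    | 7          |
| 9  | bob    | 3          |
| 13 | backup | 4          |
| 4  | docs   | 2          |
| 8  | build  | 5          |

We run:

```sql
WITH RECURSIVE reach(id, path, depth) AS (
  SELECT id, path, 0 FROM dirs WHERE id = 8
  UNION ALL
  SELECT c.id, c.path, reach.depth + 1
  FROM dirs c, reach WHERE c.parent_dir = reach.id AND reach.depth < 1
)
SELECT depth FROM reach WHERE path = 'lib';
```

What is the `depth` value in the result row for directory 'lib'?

1

Base: id=8 (build) at depth 0.
Iteration 1: rows with parent_dir in {8} -> srv (id 10, depth 1), lib (id 11, depth 1).
Iteration 2: depth < 1 fails for all current rows; recursion stops.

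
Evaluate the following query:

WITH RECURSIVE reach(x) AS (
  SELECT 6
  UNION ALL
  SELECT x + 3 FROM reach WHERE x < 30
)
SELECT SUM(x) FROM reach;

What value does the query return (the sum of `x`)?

162

Base: x=6.
Iteration 1: 6 < 30 holds -> x = 6 + 3 = 9.
Iteration 2: 9 < 30 holds -> x = 9 + 3 = 12.
Iteration 3: 12 < 30 holds -> x = 12 + 3 = 15.
Iteration 4: 15 < 30 holds -> x = 15 + 3 = 18.
Iteration 5: 18 < 30 holds -> x = 18 + 3 = 21.
Iteration 6: 21 < 30 holds -> x = 21 + 3 = 24.
Iteration 7: 24 < 30 holds -> x = 24 + 3 = 27.
Iteration 8: 27 < 30 holds -> x = 27 + 3 = 30.
Iteration 9: 30 < 30 fails; recursion stops.
SUM(x) = 6 + 9 + 12 + 15 + 18 + 21 + 24 + 27 + 30 = 162.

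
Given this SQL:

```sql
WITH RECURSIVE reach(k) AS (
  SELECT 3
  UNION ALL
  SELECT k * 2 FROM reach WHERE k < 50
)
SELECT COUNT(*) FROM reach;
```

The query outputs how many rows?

Base: k=3.
Iteration 1: 3 < 50 holds -> k = 3 * 2 = 6.
Iteration 2: 6 < 50 holds -> k = 6 * 2 = 12.
Iteration 3: 12 < 50 holds -> k = 12 * 2 = 24.
Iteration 4: 24 < 50 holds -> k = 24 * 2 = 48.
Iteration 5: 48 < 50 holds -> k = 48 * 2 = 96.
Iteration 6: 96 < 50 fails; recursion stops.
Total rows emitted: 6.

6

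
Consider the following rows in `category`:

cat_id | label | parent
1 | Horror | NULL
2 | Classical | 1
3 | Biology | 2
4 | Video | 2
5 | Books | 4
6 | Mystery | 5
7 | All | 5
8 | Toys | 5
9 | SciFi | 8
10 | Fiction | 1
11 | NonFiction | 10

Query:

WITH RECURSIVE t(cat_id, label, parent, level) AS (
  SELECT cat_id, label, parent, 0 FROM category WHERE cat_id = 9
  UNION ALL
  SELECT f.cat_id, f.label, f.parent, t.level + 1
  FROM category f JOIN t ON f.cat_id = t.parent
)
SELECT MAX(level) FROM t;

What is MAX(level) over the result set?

5

Base: cat_id=9 (SciFi), parent=8, level 0.
Iteration 1: join on cat_id=8 -> Toys (id 8, parent=5, level 1).
Iteration 2: join on cat_id=5 -> Books (id 5, parent=4, level 2).
Iteration 3: join on cat_id=4 -> Video (id 4, parent=2, level 3).
Iteration 4: join on cat_id=2 -> Classical (id 2, parent=1, level 4).
Iteration 5: join on cat_id=1 -> Horror (id 1, parent=NULL, level 5).
Iteration 6: parent is NULL; no match; recursion stops.
level values: 0, 1, 2, 3, 4, 5; the maximum is 5.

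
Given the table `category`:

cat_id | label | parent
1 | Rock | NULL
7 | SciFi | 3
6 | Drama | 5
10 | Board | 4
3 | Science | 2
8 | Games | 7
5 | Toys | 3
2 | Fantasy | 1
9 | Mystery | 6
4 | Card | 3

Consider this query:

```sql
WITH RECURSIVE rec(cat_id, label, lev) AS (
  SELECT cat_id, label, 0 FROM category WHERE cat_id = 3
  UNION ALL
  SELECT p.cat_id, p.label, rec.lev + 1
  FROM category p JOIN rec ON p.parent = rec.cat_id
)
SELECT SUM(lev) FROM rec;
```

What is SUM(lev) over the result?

12

Base: cat_id=3 (Science) at lev 0.
Iteration 1: rows with parent in {3} -> Card (id 4, lev 1), Toys (id 5, lev 1), SciFi (id 7, lev 1).
Iteration 2: rows with parent in {4,5,7} -> Drama (id 6, lev 2), Games (id 8, lev 2), Board (id 10, lev 2).
Iteration 3: rows with parent in {6,8,10} -> Mystery (id 9, lev 3).
Iteration 4: no rows with parent in {9}; recursion stops.
SUM(lev) = 0 + 1 + 1 + 1 + 2 + 2 + 2 + 3 = 12.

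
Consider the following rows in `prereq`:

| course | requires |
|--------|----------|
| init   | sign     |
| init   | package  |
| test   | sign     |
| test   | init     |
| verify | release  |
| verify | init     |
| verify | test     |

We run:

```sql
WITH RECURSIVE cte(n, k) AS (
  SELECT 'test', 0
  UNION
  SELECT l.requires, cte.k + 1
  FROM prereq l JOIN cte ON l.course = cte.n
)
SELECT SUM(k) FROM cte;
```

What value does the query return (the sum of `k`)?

Base: (test, k=0).
Iteration 1: edges from {test} -> (init, k=1), (sign, k=1).
Iteration 2: edges from {init,sign} -> (package, k=2), (sign, k=2).
Iteration 3: no outgoing edges from {package,sign}; recursion stops.
SUM(k) = 0 + 1 + 1 + 2 + 2 = 6.

6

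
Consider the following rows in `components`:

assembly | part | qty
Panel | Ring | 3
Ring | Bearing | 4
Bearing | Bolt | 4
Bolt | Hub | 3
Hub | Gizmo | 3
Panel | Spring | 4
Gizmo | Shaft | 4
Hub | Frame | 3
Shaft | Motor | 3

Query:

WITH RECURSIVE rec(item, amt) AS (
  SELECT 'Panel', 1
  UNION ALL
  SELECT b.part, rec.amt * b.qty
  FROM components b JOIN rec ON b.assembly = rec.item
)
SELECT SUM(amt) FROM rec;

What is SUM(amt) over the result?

Base: (Panel, amt=1).
Iteration 1: components of {Panel} -> Ring = 1*3 = 3, Spring = 1*4 = 4.
Iteration 2: components of {Ring,Spring} -> Bearing = 3*4 = 12.
Iteration 3: components of {Bearing} -> Bolt = 12*4 = 48.
Iteration 4: components of {Bolt} -> Hub = 48*3 = 144.
Iteration 5: components of {Hub} -> Frame = 144*3 = 432, Gizmo = 144*3 = 432.
Iteration 6: components of {Frame,Gizmo} -> Shaft = 432*4 = 1728.
Iteration 7: components of {Shaft} -> Motor = 1728*3 = 5184.
Iteration 8: no further components; recursion stops.
SUM(amt) = 1 + 3 + 4 + 12 + 48 + 144 + 432 + 432 + 1728 + 5184 = 7988.

7988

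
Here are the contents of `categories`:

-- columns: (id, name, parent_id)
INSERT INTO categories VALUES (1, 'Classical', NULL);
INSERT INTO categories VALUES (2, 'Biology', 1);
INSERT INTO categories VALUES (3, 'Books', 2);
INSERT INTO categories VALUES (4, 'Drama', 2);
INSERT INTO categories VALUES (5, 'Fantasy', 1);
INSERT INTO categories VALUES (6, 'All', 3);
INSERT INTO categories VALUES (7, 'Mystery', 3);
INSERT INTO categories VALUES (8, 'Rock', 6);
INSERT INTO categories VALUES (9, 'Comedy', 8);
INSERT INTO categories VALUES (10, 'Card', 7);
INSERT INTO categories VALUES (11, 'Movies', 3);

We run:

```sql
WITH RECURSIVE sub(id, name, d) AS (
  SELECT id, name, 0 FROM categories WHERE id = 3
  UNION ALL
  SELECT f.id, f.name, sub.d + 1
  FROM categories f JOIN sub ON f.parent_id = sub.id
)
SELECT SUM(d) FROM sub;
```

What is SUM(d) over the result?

Base: id=3 (Books) at d 0.
Iteration 1: rows with parent_id in {3} -> All (id 6, d 1), Mystery (id 7, d 1), Movies (id 11, d 1).
Iteration 2: rows with parent_id in {6,7,11} -> Rock (id 8, d 2), Card (id 10, d 2).
Iteration 3: rows with parent_id in {8,10} -> Comedy (id 9, d 3).
Iteration 4: no rows with parent_id in {9}; recursion stops.
SUM(d) = 0 + 1 + 1 + 1 + 2 + 2 + 3 = 10.

10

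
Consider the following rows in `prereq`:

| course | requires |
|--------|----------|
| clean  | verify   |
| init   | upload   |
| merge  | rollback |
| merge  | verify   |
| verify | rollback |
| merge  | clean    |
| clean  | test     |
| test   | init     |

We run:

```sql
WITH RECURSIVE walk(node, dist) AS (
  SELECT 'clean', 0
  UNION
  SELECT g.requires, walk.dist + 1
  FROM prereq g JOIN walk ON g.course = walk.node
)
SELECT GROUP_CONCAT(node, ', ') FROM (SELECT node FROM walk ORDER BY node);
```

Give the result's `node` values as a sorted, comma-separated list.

Base: (clean, dist=0).
Iteration 1: edges from {clean} -> (test, dist=1), (verify, dist=1).
Iteration 2: edges from {test,verify} -> (init, dist=2), (rollback, dist=2).
Iteration 3: edges from {init,rollback} -> (upload, dist=3).
Iteration 4: no outgoing edges from {upload}; recursion stops.

clean, init, rollback, test, upload, verify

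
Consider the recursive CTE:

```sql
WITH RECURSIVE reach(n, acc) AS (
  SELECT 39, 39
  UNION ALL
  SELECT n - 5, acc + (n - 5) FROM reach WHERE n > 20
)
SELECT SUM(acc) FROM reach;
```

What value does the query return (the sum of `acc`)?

Base: n=39, acc=39.
Iteration 1: 39 > 20 holds -> n = 39 - 5 = 34, acc = 39 + 34 = 73.
Iteration 2: 34 > 20 holds -> n = 34 - 5 = 29, acc = 73 + 29 = 102.
Iteration 3: 29 > 20 holds -> n = 29 - 5 = 24, acc = 102 + 24 = 126.
Iteration 4: 24 > 20 holds -> n = 24 - 5 = 19, acc = 126 + 19 = 145.
Iteration 5: 19 > 20 fails; recursion stops.
SUM(acc) = 39 + 73 + 102 + 126 + 145 = 485.

485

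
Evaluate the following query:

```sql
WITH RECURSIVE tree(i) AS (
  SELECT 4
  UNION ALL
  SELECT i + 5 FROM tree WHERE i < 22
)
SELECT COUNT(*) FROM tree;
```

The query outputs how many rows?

Base: i=4.
Iteration 1: 4 < 22 holds -> i = 4 + 5 = 9.
Iteration 2: 9 < 22 holds -> i = 9 + 5 = 14.
Iteration 3: 14 < 22 holds -> i = 14 + 5 = 19.
Iteration 4: 19 < 22 holds -> i = 19 + 5 = 24.
Iteration 5: 24 < 22 fails; recursion stops.
Total rows emitted: 5.

5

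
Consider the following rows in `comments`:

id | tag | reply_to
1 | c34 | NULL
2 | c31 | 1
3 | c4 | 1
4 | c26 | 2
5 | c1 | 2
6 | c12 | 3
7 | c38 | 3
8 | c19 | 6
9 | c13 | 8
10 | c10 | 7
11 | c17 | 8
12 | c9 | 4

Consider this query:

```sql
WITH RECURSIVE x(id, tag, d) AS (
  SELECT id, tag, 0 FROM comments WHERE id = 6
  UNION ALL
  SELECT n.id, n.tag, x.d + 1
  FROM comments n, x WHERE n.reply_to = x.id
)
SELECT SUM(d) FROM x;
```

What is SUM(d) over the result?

Base: id=6 (c12) at d 0.
Iteration 1: rows with reply_to in {6} -> c19 (id 8, d 1).
Iteration 2: rows with reply_to in {8} -> c13 (id 9, d 2), c17 (id 11, d 2).
Iteration 3: no rows with reply_to in {9,11}; recursion stops.
SUM(d) = 0 + 1 + 2 + 2 = 5.

5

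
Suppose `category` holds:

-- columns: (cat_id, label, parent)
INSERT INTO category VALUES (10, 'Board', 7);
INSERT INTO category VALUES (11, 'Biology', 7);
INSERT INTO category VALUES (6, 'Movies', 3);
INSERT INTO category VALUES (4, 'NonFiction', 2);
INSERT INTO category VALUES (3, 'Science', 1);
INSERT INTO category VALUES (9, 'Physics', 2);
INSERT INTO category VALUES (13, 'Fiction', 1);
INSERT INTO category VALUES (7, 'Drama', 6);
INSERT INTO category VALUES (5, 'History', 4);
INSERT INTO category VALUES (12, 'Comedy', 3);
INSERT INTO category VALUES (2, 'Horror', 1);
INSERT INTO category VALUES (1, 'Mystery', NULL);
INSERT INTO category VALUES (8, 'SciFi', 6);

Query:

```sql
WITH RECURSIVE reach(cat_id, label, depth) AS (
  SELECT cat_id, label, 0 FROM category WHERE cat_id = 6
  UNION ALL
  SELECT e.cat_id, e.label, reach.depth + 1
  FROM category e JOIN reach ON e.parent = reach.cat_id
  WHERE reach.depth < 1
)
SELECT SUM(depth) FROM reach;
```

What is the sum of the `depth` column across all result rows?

Base: cat_id=6 (Movies) at depth 0.
Iteration 1: rows with parent in {6} -> Drama (id 7, depth 1), SciFi (id 8, depth 1).
Iteration 2: depth < 1 fails for all current rows; recursion stops.
SUM(depth) = 0 + 1 + 1 = 2.

2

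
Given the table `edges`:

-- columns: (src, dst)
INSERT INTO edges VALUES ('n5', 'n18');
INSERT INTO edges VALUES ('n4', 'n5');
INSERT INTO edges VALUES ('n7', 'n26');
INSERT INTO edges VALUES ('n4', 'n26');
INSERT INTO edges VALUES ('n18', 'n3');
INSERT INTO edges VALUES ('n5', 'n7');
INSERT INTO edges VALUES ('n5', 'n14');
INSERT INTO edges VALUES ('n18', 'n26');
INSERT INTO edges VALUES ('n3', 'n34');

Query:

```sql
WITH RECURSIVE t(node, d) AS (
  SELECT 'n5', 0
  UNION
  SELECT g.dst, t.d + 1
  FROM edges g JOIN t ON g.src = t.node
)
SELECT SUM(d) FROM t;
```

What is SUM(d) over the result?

10

Base: (n5, d=0).
Iteration 1: edges from {n5} -> (n14, d=1), (n18, d=1), (n7, d=1).
Iteration 2: edges from {n14,n18,n7} -> (n26, d=2), (n3, d=2). [UNION drops 1 duplicate row(s)]
Iteration 3: edges from {n26,n3} -> (n34, d=3).
Iteration 4: no outgoing edges from {n34}; recursion stops.
SUM(d) = 0 + 1 + 1 + 1 + 2 + 2 + 3 = 10.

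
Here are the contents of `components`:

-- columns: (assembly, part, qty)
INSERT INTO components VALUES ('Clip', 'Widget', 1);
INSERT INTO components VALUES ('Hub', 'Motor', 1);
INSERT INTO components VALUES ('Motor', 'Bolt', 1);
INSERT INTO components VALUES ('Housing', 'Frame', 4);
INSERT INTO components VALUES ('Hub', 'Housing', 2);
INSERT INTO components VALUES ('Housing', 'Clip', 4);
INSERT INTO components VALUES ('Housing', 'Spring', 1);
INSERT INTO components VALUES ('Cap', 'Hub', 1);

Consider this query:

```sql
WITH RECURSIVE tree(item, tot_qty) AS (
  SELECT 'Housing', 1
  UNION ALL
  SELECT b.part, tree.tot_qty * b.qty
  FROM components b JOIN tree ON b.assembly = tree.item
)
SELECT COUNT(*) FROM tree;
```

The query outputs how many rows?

Base: (Housing, tot_qty=1).
Iteration 1: components of {Housing} -> Clip = 1*4 = 4, Frame = 1*4 = 4, Spring = 1*1 = 1.
Iteration 2: components of {Clip,Frame,Spring} -> Widget = 4*1 = 4.
Iteration 3: no further components; recursion stops.
Total rows emitted: 5.

5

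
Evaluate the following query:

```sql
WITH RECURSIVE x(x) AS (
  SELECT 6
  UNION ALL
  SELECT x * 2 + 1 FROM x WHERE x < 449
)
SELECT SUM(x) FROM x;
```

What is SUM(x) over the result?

1777

Base: x=6.
Iteration 1: 6 < 449 holds -> x = 6 * 2 + 1 = 13.
Iteration 2: 13 < 449 holds -> x = 13 * 2 + 1 = 27.
Iteration 3: 27 < 449 holds -> x = 27 * 2 + 1 = 55.
Iteration 4: 55 < 449 holds -> x = 55 * 2 + 1 = 111.
Iteration 5: 111 < 449 holds -> x = 111 * 2 + 1 = 223.
Iteration 6: 223 < 449 holds -> x = 223 * 2 + 1 = 447.
Iteration 7: 447 < 449 holds -> x = 447 * 2 + 1 = 895.
Iteration 8: 895 < 449 fails; recursion stops.
SUM(x) = 6 + 13 + 27 + 55 + 111 + 223 + 447 + 895 = 1777.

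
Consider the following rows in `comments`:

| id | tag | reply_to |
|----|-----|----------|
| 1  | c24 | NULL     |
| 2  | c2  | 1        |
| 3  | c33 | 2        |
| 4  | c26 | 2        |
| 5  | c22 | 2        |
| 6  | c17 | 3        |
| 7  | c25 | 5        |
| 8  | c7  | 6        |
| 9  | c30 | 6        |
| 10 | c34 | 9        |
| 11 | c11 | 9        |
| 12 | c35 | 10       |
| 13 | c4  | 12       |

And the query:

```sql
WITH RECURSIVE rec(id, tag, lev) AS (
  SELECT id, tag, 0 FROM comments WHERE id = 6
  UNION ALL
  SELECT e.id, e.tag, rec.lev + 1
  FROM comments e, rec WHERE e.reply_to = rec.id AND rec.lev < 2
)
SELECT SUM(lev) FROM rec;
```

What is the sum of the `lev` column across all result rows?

6

Base: id=6 (c17) at lev 0.
Iteration 1: rows with reply_to in {6} -> c7 (id 8, lev 1), c30 (id 9, lev 1).
Iteration 2: rows with reply_to in {8,9} -> c34 (id 10, lev 2), c11 (id 11, lev 2).
Iteration 3: lev < 2 fails for all current rows; recursion stops.
SUM(lev) = 0 + 1 + 1 + 2 + 2 = 6.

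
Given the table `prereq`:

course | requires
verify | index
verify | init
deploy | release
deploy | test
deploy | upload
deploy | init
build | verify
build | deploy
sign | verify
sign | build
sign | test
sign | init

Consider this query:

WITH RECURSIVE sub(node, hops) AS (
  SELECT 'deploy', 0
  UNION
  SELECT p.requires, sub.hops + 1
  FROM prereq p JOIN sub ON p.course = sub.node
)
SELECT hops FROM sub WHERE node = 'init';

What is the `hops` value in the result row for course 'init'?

Base: (deploy, hops=0).
Iteration 1: edges from {deploy} -> (init, hops=1), (release, hops=1), (test, hops=1), (upload, hops=1).
Iteration 2: no outgoing edges from {init,release,test,upload}; recursion stops.

1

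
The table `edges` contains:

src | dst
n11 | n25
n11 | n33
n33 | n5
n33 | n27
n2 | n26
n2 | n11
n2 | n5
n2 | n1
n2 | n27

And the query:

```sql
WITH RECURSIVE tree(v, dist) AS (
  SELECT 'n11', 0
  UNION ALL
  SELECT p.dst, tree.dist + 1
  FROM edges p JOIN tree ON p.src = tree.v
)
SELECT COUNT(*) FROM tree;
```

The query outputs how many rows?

5

Base: (n11, dist=0).
Iteration 1: edges from {n11} -> (n25, dist=1), (n33, dist=1).
Iteration 2: edges from {n25,n33} -> (n27, dist=2), (n5, dist=2).
Iteration 3: no outgoing edges from {n27,n5}; recursion stops.
Total rows emitted: 5.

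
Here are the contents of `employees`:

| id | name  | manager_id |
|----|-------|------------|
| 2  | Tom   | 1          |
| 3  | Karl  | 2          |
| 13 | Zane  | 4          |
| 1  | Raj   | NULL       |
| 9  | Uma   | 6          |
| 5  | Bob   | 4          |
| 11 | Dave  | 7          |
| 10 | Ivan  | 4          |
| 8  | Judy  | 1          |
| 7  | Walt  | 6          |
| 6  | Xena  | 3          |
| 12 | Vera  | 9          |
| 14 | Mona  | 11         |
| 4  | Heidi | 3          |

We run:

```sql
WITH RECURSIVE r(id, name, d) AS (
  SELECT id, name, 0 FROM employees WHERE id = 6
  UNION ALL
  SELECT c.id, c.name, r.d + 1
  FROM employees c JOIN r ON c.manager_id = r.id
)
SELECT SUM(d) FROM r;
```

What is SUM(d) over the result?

Base: id=6 (Xena) at d 0.
Iteration 1: rows with manager_id in {6} -> Walt (id 7, d 1), Uma (id 9, d 1).
Iteration 2: rows with manager_id in {7,9} -> Dave (id 11, d 2), Vera (id 12, d 2).
Iteration 3: rows with manager_id in {11,12} -> Mona (id 14, d 3).
Iteration 4: no rows with manager_id in {14}; recursion stops.
SUM(d) = 0 + 1 + 1 + 2 + 2 + 3 = 9.

9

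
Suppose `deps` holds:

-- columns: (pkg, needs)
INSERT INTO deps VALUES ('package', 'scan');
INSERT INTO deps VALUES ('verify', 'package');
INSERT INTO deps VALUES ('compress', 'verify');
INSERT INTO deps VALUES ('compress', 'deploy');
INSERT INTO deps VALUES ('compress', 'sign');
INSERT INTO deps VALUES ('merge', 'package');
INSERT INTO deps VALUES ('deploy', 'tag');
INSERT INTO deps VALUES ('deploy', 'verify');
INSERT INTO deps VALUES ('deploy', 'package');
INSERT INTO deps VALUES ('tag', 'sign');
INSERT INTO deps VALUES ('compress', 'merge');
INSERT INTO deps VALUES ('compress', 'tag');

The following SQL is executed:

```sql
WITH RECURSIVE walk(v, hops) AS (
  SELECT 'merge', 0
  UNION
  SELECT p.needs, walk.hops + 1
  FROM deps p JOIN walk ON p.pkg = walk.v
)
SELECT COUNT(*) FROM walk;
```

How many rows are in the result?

3

Base: (merge, hops=0).
Iteration 1: edges from {merge} -> (package, hops=1).
Iteration 2: edges from {package} -> (scan, hops=2).
Iteration 3: no outgoing edges from {scan}; recursion stops.
Total rows emitted: 3.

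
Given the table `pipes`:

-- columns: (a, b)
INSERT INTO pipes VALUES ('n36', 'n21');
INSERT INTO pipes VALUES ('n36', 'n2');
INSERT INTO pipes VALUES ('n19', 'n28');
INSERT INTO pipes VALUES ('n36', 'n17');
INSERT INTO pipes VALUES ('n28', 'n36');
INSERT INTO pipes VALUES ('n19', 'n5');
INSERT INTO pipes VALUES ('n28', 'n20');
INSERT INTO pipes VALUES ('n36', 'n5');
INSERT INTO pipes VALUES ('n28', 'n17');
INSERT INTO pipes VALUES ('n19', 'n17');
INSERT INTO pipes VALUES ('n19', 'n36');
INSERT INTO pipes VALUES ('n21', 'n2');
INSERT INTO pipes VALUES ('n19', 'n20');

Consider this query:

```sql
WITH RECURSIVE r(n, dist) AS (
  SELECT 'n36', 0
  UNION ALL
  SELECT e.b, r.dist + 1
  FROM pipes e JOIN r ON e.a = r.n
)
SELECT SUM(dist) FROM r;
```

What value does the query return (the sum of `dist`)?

6

Base: (n36, dist=0).
Iteration 1: edges from {n36} -> (n17, dist=1), (n2, dist=1), (n21, dist=1), (n5, dist=1).
Iteration 2: edges from {n17,n2,n21,n5} -> (n2, dist=2).
Iteration 3: no outgoing edges from {n2}; recursion stops.
SUM(dist) = 0 + 1 + 1 + 1 + 1 + 2 = 6.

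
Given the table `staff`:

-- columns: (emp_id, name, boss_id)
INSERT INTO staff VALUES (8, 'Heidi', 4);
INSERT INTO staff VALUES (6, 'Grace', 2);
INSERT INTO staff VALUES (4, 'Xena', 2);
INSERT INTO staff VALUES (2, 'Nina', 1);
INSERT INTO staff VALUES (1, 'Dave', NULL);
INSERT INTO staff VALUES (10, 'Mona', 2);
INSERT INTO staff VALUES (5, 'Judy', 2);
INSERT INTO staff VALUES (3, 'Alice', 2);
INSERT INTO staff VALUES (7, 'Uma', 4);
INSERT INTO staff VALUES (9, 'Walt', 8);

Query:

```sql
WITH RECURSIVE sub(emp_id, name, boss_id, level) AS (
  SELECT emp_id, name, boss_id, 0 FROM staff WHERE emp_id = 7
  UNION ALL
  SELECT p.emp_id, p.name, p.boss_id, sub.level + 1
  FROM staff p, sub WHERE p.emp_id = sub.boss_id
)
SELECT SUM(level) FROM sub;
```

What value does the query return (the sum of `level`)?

6

Base: emp_id=7 (Uma), boss_id=4, level 0.
Iteration 1: join on emp_id=4 -> Xena (id 4, boss_id=2, level 1).
Iteration 2: join on emp_id=2 -> Nina (id 2, boss_id=1, level 2).
Iteration 3: join on emp_id=1 -> Dave (id 1, boss_id=NULL, level 3).
Iteration 4: boss_id is NULL; no match; recursion stops.
SUM(level) = 0 + 1 + 2 + 3 = 6.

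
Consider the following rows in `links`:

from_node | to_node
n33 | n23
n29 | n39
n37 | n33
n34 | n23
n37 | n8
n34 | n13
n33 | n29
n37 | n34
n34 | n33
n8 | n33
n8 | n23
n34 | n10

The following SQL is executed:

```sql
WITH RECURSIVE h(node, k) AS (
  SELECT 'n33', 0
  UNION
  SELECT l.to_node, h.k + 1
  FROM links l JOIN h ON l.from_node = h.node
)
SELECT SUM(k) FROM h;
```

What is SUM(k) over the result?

Base: (n33, k=0).
Iteration 1: edges from {n33} -> (n23, k=1), (n29, k=1).
Iteration 2: edges from {n23,n29} -> (n39, k=2).
Iteration 3: no outgoing edges from {n39}; recursion stops.
SUM(k) = 0 + 1 + 1 + 2 = 4.

4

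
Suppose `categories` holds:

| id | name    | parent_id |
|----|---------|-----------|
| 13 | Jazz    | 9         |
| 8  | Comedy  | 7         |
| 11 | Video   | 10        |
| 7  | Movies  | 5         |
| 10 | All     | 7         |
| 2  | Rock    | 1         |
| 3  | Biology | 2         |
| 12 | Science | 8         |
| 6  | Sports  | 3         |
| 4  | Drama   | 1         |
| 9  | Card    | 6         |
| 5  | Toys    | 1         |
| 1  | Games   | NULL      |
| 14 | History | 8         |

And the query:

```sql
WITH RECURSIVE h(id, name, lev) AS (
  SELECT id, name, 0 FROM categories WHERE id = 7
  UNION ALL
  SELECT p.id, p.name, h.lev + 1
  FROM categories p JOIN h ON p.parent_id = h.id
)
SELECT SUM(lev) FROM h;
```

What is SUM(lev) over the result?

8

Base: id=7 (Movies) at lev 0.
Iteration 1: rows with parent_id in {7} -> Comedy (id 8, lev 1), All (id 10, lev 1).
Iteration 2: rows with parent_id in {8,10} -> Video (id 11, lev 2), Science (id 12, lev 2), History (id 14, lev 2).
Iteration 3: no rows with parent_id in {11,12,14}; recursion stops.
SUM(lev) = 0 + 1 + 1 + 2 + 2 + 2 = 8.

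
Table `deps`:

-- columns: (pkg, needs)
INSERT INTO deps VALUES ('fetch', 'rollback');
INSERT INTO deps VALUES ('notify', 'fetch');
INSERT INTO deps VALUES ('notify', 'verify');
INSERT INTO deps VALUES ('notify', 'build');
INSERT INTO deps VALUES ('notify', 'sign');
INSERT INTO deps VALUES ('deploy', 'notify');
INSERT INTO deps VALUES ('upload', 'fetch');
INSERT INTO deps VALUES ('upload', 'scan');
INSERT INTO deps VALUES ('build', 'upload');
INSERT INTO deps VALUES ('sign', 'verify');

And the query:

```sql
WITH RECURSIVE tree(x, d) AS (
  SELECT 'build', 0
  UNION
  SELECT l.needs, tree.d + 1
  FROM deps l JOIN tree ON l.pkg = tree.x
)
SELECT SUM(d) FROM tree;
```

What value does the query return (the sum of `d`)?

8

Base: (build, d=0).
Iteration 1: edges from {build} -> (upload, d=1).
Iteration 2: edges from {upload} -> (fetch, d=2), (scan, d=2).
Iteration 3: edges from {fetch,scan} -> (rollback, d=3).
Iteration 4: no outgoing edges from {rollback}; recursion stops.
SUM(d) = 0 + 1 + 2 + 2 + 3 = 8.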